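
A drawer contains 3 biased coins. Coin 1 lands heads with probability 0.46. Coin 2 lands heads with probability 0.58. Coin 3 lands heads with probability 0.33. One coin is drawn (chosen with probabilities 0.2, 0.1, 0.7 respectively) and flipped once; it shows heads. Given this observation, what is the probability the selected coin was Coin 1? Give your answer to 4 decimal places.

P(heads|C1) = 0.46; P(heads|C2) = 0.58; P(heads|C3) = 0.33.
Prior × likelihood for each source: 0.2·0.46=0.09200, 0.1·0.58=0.05800, 0.7·0.33=0.2310. Summing gives P(heads) = 0.38100.
P(Coin 1 | heads) = 0.09200 / 0.38100 = 0.2415.

Posterior probability ≈ 0.2415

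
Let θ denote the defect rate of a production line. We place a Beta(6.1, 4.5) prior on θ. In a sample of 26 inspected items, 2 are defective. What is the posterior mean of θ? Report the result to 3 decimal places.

Posterior mean ≈ 0.221

Observing 2 successes and 24 failures updates Beta(6.1, 4.5) by adding the success and failure counts to the two shape parameters: α = 6.1+2 = 8.1, β = 4.5+24 = 28.5.
E[θ | data] = 8.1/(8.1+28.5) = 0.221.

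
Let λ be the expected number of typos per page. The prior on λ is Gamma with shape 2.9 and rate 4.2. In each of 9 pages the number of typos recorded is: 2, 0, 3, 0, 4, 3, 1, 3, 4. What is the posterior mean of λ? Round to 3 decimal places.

Posterior mean ≈ 1.735

Total count ∑xᵢ = 20 over n = 9 pages.
Gamma is conjugate to the Poisson likelihood: posterior is Gamma(shape = 2.9+20 = 22.9, rate = 4.2+9 = 13.2).
E[λ | data] = 22.9/13.2 = 1.735.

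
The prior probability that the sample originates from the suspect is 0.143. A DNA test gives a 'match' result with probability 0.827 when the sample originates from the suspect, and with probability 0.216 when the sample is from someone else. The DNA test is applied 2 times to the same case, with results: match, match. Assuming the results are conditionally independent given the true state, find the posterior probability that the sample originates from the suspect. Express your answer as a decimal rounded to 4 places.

With H the event that the sample originates from the suspect, the joint likelihood of the observed sequence is P(data|H) = 0.827·0.827 = 0.68393 and P(data|¬H) = 0.216·0.216 = 0.046656.
Bayes: P(H|data) = 0.143·0.68393 / (0.143·0.68393 + 0.857·0.046656) = 0.097802/0.13779 = 0.7098.

Posterior P(H) ≈ 0.7098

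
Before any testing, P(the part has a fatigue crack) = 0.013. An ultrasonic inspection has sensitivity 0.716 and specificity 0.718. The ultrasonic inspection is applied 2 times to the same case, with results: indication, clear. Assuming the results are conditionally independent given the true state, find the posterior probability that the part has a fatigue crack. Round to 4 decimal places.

Posterior P(H) ≈ 0.0131

Let H be the event that the part has a fatigue crack; start with P(H) = 0.013. P('indication'|H) = 0.716, P('indication'|¬H) = 0.282.
Update on result 1 ('indication'): P(H) ← 0.716·0.0130 / (0.716·0.0130 + 0.282·0.9870) = 0.0093080/0.28764 = 0.0324.
Update on result 2 ('clear'): P(H) ← 0.284·0.0324 / (0.284·0.0324 + 0.718·0.9676) = 0.0091901/0.70396 = 0.0131.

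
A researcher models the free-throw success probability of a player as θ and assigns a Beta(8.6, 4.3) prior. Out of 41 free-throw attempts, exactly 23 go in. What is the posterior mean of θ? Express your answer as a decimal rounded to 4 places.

Observing 23 successes and 18 failures updates Beta(8.6, 4.3) by adding the success and failure counts to the two shape parameters: α = 8.6+23 = 31.6, β = 4.3+18 = 22.3.
Posterior mean = α/(α+β) = 31.6/53.9 = 0.5863.

Posterior mean ≈ 0.5863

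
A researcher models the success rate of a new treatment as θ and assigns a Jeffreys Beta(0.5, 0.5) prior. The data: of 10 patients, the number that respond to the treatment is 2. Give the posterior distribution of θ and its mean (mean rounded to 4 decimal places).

Posterior: Beta(2.5, 8.5); mean ≈ 0.2273

The binomial likelihood is conjugate to the Beta prior: with 2 successes and 8 failures, the posterior is Beta(0.5+2, 0.5+8) = Beta(2.5, 8.5).
Posterior mean = α/(α+β) = 2.5/11 = 0.2273.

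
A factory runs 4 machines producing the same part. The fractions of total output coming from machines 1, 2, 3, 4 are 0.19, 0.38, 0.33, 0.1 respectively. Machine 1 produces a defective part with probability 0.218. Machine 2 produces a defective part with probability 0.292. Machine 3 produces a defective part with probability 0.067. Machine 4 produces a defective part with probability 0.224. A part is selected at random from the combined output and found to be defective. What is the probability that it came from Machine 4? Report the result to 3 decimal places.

Posterior probability ≈ 0.114

Tabulate prior·likelihood by source: [1] prior 0.19, lik 0.218, product 0.04142; [2] prior 0.38, lik 0.292, product 0.1110; [3] prior 0.33, lik 0.067, product 0.02211; [4] prior 0.1, lik 0.224, product 0.02240.
Normalizing constant = 0.19689; the posterior for Machine 4 is its product over the sum, 0.02240/0.19689 = 0.114.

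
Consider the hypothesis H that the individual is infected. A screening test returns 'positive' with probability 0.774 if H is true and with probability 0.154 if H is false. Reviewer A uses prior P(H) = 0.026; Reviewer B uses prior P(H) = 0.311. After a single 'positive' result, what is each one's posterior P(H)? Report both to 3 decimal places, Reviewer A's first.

The likelihood ratio for a 'positive' result is 0.774/0.154 = 5.0260.
Reviewer A: prior odds 0.026/0.974 = 0.026694; posterior odds 0.13416; posterior probability 0.118.
Reviewer B: prior odds 0.311/0.689 = 0.45138; posterior odds 2.2686; posterior probability 0.694.

Reviewer A: 0.118; Reviewer B: 0.694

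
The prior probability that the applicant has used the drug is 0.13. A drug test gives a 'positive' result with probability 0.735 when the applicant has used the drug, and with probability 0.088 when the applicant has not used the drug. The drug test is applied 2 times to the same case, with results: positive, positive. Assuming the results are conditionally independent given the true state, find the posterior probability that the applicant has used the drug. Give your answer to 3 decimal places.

Let H be the event that the applicant has used the drug; start with P(H) = 0.13. P('positive'|H) = 0.735, P('positive'|¬H) = 0.088.
Update on result 1 ('positive'): P(H) ← 0.735·0.1300 / (0.735·0.1300 + 0.088·0.8700) = 0.095550/0.17211 = 0.5552.
Update on result 2 ('positive'): P(H) ← 0.735·0.5552 / (0.735·0.5552 + 0.088·0.4448) = 0.40805/0.44719 = 0.9125.

Posterior P(H) ≈ 0.912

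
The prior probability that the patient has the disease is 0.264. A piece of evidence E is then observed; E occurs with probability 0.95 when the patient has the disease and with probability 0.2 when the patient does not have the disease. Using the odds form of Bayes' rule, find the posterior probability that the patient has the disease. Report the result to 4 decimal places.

Prior odds = 0.264/(1−0.264) = 0.35870. In log-odds, ln(0.35870) = -1.0253.
Add log likelihood ratio: ln(4.7500) = 1.5581.
Posterior log-odds = 0.53286, so posterior odds = exp(0.53286) = 1.7038. Converting, P(H|E) = 1.7038/2.7038 = 0.6302.

Posterior probability ≈ 0.6302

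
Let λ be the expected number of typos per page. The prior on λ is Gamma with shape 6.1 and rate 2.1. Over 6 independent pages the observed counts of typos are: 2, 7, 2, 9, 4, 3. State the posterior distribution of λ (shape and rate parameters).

The Poisson likelihood adds the total count to the shape and the number of exposure periods to the rate. Here ∑xᵢ = 27 and n = 6, so shape 6.1→33.1 and rate 2.1→8.1.

Posterior: Gamma(shape=33.1, rate=8.1)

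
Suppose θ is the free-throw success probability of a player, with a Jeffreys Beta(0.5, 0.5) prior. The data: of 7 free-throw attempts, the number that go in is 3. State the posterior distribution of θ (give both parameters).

Posterior: Beta(3.5, 4.5)

The binomial likelihood is conjugate to the Beta prior: with 3 successes and 4 failures, the posterior is Beta(0.5+3, 0.5+4) = Beta(3.5, 4.5).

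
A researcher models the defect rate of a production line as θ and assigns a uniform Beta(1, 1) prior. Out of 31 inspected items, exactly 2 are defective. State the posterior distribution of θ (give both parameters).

The binomial likelihood is conjugate to the Beta prior: with 2 successes and 29 failures, the posterior is Beta(1+2, 1+29) = Beta(3, 30).

Posterior: Beta(3, 30)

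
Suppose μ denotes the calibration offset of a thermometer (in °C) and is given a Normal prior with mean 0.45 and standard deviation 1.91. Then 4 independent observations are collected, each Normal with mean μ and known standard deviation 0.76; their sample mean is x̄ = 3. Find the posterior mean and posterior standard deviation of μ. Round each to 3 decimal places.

With known σ, the Normal prior is conjugate. Weight on the data is w = (n/σ²)/(n/σ² + 1/τ₀²) = 6.92521/(6.92521+0.274115) = 0.96192.
Posterior mean = w·x̄ + (1−w)·μ₀ = 0.96192·3 + 0.038075·0.45 = 2.903. Posterior variance = 1/(6.92521+0.274115) = 0.138902, so SD = 0.373.

Posterior mean ≈ 2.903; posterior SD ≈ 0.373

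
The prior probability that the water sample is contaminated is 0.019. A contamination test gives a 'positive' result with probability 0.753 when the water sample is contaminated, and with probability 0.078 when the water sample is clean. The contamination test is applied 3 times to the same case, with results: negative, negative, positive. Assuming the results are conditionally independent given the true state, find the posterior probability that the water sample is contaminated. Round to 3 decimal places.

With H the event that the water sample is contaminated, the joint likelihood of the observed sequence is P(data|H) = 0.247·0.247·0.753 = 0.045940 and P(data|¬H) = 0.922·0.922·0.078 = 0.066307.
Bayes: P(H|data) = 0.019·0.045940 / (0.019·0.045940 + 0.981·0.066307) = 0.00087286/0.065920 = 0.0132.

Posterior P(H) ≈ 0.013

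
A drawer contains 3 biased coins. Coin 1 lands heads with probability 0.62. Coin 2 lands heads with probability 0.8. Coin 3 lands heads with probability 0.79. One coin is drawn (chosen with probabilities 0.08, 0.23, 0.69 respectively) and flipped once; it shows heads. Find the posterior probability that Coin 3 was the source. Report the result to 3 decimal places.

Posterior probability ≈ 0.700

P(heads|C1) = 0.62; P(heads|C2) = 0.8; P(heads|C3) = 0.79.
Prior × likelihood for each source: 0.08·0.62=0.04960, 0.23·0.8=0.1840, 0.69·0.79=0.5451. Summing gives P(heads) = 0.77870.
P(Coin 3 | heads) = 0.5451 / 0.77870 = 0.700.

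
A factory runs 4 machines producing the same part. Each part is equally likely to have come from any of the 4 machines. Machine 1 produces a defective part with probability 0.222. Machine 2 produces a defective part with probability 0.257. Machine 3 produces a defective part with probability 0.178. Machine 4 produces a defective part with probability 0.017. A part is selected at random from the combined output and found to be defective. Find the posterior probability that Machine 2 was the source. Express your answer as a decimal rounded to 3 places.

Posterior probability ≈ 0.381

P(defective|M1) = 0.222; P(defective|M2) = 0.257; P(defective|M3) = 0.178; P(defective|M4) = 0.017.
Prior × likelihood for each source: 0.25·0.222=0.05550, 0.25·0.257=0.06425, 0.25·0.178=0.04450, 0.25·0.017=0.004250. Summing gives P(defective) = 0.16850.
P(Machine 2 | defective) = 0.06425 / 0.16850 = 0.381.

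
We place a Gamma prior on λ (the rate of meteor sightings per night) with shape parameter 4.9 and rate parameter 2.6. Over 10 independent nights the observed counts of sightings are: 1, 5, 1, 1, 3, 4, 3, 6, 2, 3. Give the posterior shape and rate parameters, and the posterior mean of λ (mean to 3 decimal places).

The Poisson likelihood adds the total count to the shape and the number of exposure periods to the rate. Here ∑xᵢ = 29 and n = 10, so shape 4.9→33.9 and rate 2.6→12.6.
E[λ | data] = 33.9/12.6 = 2.690.

Posterior: Gamma(shape=33.9, rate=12.6); mean ≈ 2.690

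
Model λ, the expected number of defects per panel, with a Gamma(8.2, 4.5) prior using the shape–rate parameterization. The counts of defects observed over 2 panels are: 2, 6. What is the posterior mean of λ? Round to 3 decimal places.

Posterior mean ≈ 2.492

The Poisson likelihood adds the total count to the shape and the number of exposure periods to the rate. Here ∑xᵢ = 8 and n = 2, so shape 8.2→16.2 and rate 4.5→6.5.
E[λ | data] = 16.2/6.5 = 2.492.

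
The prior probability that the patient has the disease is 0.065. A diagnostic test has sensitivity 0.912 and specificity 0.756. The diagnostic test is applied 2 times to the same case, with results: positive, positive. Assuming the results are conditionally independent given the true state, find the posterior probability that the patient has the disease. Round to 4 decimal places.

With H the event that the patient has the disease, the joint likelihood of the observed sequence is P(data|H) = 0.912·0.912 = 0.83174 and P(data|¬H) = 0.244·0.244 = 0.059536.
Bayes: P(H|data) = 0.065·0.83174 / (0.065·0.83174 + 0.935·0.059536) = 0.054063/0.10973 = 0.4927.

Posterior P(H) ≈ 0.4927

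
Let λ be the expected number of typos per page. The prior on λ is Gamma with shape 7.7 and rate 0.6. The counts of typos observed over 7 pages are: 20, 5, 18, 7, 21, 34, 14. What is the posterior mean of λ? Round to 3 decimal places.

Posterior mean ≈ 16.671

Total count ∑xᵢ = 119 over n = 7 pages.
Gamma is conjugate to the Poisson likelihood: posterior is Gamma(shape = 7.7+119 = 126.7, rate = 0.6+7 = 7.6).
E[λ | data] = 126.7/7.6 = 16.671.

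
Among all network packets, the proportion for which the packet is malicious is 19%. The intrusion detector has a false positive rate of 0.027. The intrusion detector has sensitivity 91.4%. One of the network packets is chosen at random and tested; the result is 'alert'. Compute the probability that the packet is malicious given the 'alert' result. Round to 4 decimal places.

P(H | E) ≈ 0.8882

Let H be the event that the packet is malicious. P(H) = 0.19, so P(¬H) = 0.81. With E the 'alert' result, P(E|H) = 0.914 and P(E|¬H) = 0.027.
P(E) = 0.914·0.19 + 0.027·0.81 = 0.17366 + 0.021870 = 0.19553.
By Bayes' theorem, P(H|E) = 0.17366 / 0.19553 = 0.8882.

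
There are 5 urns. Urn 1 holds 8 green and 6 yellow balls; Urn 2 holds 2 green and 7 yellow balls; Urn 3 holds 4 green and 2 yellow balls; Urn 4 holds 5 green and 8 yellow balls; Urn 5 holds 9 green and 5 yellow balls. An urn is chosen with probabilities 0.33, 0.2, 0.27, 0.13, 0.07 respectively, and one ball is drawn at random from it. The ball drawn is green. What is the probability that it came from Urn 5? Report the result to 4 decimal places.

Tabulate prior·likelihood by source: [1] prior 0.33, lik 0.5714, product 0.1886; [2] prior 0.2, lik 0.2222, product 0.04444; [3] prior 0.27, lik 0.6667, product 0.1800; [4] prior 0.13, lik 0.3846, product 0.05000; [5] prior 0.07, lik 0.6429, product 0.04500.
Normalizing constant = 0.50802; the posterior for Urn 5 is its product over the sum, 0.04500/0.50802 = 0.0886.

Posterior probability ≈ 0.0886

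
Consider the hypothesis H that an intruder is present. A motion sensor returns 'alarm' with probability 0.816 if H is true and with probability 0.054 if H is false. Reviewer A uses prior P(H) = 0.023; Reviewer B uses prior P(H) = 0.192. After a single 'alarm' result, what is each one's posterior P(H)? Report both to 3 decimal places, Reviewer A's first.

The likelihood ratio for an 'alarm' result is 0.816/0.054 = 15.111.
Reviewer A: prior odds 0.023/0.977 = 0.023541; posterior odds 0.35574; posterior probability 0.262.
Reviewer B: prior odds 0.192/0.808 = 0.23762; posterior odds 3.5908; posterior probability 0.782.

Reviewer A: 0.262; Reviewer B: 0.782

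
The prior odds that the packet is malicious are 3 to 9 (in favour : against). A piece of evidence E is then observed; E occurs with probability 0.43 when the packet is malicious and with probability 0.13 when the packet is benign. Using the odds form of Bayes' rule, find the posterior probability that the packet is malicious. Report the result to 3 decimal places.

Posterior probability ≈ 0.524

Prior odds = 3/9 = 0.33333.
Likelihood ratio for E = 0.43/0.13 = 3.3077.
Posterior odds = prior odds × LR = 1.1026.
Posterior probability = odds/(1+odds) = 1.1026/2.1026 = 0.524.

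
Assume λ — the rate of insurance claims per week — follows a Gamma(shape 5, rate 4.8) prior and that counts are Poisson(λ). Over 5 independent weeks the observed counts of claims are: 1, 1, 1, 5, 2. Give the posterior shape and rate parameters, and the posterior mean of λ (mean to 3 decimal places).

The Poisson likelihood adds the total count to the shape and the number of exposure periods to the rate. Here ∑xᵢ = 10 and n = 5, so shape 5→15 and rate 4.8→9.8.
E[λ | data] = 15/9.8 = 1.531.

Posterior: Gamma(shape=15, rate=9.8); mean ≈ 1.531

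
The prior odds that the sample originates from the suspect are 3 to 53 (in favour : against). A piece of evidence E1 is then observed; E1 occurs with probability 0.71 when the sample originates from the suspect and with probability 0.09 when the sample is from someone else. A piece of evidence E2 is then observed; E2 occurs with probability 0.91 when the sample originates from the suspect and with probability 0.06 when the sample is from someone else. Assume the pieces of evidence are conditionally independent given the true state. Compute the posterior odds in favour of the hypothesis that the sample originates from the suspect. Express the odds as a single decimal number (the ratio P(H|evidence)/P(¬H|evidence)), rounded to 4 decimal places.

Prior odds = 3/53 = 0.056604.
Likelihood ratio for E1 = 0.71/0.09 = 7.8889.
Likelihood ratio for E2 = 0.91/0.06 = 15.167.
Posterior odds = prior odds × LR₁ × LR₂ = 6.7725.

Posterior odds ≈ 6.7725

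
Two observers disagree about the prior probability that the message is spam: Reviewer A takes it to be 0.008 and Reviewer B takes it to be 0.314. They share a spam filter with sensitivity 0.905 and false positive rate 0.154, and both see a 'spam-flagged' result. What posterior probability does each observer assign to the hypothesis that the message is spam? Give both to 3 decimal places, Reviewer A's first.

The likelihood ratio for a 'spam-flagged' result is 0.905/0.154 = 5.8766.
Reviewer A: prior odds 0.008/0.992 = 0.0080645; posterior odds 0.047392; posterior probability 0.045.
Reviewer B: prior odds 0.314/0.686 = 0.45773; posterior odds 2.6899; posterior probability 0.729.

Reviewer A: 0.045; Reviewer B: 0.729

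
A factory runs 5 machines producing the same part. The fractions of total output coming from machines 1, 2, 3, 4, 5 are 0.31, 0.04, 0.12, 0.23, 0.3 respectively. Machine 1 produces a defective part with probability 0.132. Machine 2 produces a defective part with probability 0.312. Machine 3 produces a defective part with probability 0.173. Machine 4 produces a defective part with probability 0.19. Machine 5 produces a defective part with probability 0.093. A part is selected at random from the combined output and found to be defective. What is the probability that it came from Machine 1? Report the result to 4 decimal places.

Tabulate prior·likelihood by source: [1] prior 0.31, lik 0.132, product 0.04092; [2] prior 0.04, lik 0.312, product 0.01248; [3] prior 0.12, lik 0.173, product 0.02076; [4] prior 0.23, lik 0.19, product 0.04370; [5] prior 0.3, lik 0.093, product 0.02790.
Normalizing constant = 0.14576; the posterior for Machine 1 is its product over the sum, 0.04092/0.14576 = 0.2807.

Posterior probability ≈ 0.2807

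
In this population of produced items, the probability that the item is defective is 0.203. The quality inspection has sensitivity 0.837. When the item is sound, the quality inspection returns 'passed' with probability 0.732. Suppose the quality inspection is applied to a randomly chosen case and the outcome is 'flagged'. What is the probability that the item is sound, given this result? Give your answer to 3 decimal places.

P(¬H | E) ≈ 0.557

Write H for 'the item is defective'. Prior odds H:¬H = 0.203/0.797 = 0.25471. For the 'flagged' outcome, the likelihood ratio is 0.837/0.268 = 3.1231.
Posterior odds = 0.25471 × 3.1231 = 0.79548, so P(H|E) = 0.79548/(1+0.79548) = 0.443. Then P(¬H|E) = 1 − 0.443 = 0.557.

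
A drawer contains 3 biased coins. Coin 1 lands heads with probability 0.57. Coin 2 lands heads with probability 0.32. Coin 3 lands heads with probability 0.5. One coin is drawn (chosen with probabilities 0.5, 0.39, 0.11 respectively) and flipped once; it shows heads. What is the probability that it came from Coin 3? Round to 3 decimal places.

P(heads|C1) = 0.57; P(heads|C2) = 0.32; P(heads|C3) = 0.5.
Prior × likelihood for each source: 0.5·0.57=0.2850, 0.39·0.32=0.1248, 0.11·0.5=0.05500. Summing gives P(heads) = 0.46480.
P(Coin 3 | heads) = 0.05500 / 0.46480 = 0.118.

Posterior probability ≈ 0.118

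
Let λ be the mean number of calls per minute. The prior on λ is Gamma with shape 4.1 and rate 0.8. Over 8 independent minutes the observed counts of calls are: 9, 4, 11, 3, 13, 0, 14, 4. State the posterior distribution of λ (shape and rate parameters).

The Poisson likelihood adds the total count to the shape and the number of exposure periods to the rate. Here ∑xᵢ = 58 and n = 8, so shape 4.1→62.1 and rate 0.8→8.8.

Posterior: Gamma(shape=62.1, rate=8.8)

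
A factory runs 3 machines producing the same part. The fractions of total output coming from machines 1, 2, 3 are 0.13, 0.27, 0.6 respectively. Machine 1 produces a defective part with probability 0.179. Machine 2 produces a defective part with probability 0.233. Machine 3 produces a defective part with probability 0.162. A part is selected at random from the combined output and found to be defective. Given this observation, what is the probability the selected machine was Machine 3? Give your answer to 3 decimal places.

Posterior probability ≈ 0.530

Tabulate prior·likelihood by source: [1] prior 0.13, lik 0.179, product 0.02327; [2] prior 0.27, lik 0.233, product 0.06291; [3] prior 0.6, lik 0.162, product 0.09720.
Normalizing constant = 0.18338; the posterior for Machine 3 is its product over the sum, 0.09720/0.18338 = 0.530.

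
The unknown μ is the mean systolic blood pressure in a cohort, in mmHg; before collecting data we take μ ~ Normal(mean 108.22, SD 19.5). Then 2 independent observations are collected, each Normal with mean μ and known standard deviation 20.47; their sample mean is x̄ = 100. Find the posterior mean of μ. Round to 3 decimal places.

With known σ, the Normal prior is conjugate. Weight on the data is w = (n/σ²)/(n/σ² + 1/τ₀²) = 0.00477303/(0.00477303+0.00262985) = 0.64475.
Posterior mean = w·x̄ + (1−w)·μ₀ = 0.64475·100 + 0.35525·108.22 = 102.920.

Posterior mean ≈ 102.920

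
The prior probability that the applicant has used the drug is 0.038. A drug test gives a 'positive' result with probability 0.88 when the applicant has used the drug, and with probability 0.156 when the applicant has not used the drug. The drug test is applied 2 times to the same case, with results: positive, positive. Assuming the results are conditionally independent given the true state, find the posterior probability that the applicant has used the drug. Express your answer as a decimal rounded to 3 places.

With H the event that the applicant has used the drug, the joint likelihood of the observed sequence is P(data|H) = 0.88·0.88 = 0.77440 and P(data|¬H) = 0.156·0.156 = 0.024336.
Bayes: P(H|data) = 0.038·0.77440 / (0.038·0.77440 + 0.962·0.024336) = 0.029427/0.052838 = 0.5569.

Posterior P(H) ≈ 0.557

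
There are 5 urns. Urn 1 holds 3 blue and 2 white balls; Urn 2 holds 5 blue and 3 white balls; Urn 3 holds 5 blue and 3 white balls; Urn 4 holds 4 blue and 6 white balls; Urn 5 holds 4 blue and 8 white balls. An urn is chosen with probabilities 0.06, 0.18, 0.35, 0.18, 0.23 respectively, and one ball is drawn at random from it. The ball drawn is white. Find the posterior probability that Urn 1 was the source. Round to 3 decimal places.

Posterior probability ≈ 0.050

Tabulate prior·likelihood by source: [1] prior 0.06, lik 0.4, product 0.02400; [2] prior 0.18, lik 0.375, product 0.06750; [3] prior 0.35, lik 0.375, product 0.1312; [4] prior 0.18, lik 0.6, product 0.1080; [5] prior 0.23, lik 0.6667, product 0.1533.
Normalizing constant = 0.48408; the posterior for Urn 1 is its product over the sum, 0.02400/0.48408 = 0.050.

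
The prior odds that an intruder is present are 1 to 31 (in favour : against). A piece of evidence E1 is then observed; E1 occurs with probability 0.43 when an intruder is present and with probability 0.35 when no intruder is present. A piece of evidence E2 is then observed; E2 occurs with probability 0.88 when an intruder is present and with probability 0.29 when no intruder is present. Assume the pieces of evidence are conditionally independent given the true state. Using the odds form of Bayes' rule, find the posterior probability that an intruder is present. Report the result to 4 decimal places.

Posterior probability ≈ 0.1074

Prior odds = 1/31 = 0.032258.
Likelihood ratio for E1 = 0.43/0.35 = 1.2286.
Likelihood ratio for E2 = 0.88/0.29 = 3.0345.
Posterior odds = prior odds × LR₁ × LR₂ = 0.12026.
Posterior probability = odds/(1+odds) = 0.12026/1.1203 = 0.1074.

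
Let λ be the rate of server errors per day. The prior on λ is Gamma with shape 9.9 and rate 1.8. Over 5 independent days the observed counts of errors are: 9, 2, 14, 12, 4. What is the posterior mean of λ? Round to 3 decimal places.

Posterior mean ≈ 7.485

Total count ∑xᵢ = 41 over n = 5 days.
Gamma is conjugate to the Poisson likelihood: posterior is Gamma(shape = 9.9+41 = 50.9, rate = 1.8+5 = 6.8).
Posterior mean = shape/rate = 50.9/6.8 = 7.485.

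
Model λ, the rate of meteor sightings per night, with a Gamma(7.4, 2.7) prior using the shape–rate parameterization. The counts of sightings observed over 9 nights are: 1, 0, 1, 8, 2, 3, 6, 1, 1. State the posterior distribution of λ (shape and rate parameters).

Total count ∑xᵢ = 23 over n = 9 nights.
Gamma is conjugate to the Poisson likelihood: posterior is Gamma(shape = 7.4+23 = 30.4, rate = 2.7+9 = 11.7).

Posterior: Gamma(shape=30.4, rate=11.7)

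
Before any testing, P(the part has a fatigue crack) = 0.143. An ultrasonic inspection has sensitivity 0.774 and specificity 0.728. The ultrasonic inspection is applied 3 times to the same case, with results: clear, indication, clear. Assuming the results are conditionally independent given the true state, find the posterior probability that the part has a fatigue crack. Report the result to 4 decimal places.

Posterior P(H) ≈ 0.0438

Let H be the event that the part has a fatigue crack; start with P(H) = 0.143. P('indication'|H) = 0.774, P('indication'|¬H) = 0.272.
Update on result 1 ('clear'): P(H) ← 0.226·0.1430 / (0.226·0.1430 + 0.728·0.8570) = 0.032318/0.65621 = 0.0492.
Update on result 2 ('indication'): P(H) ← 0.774·0.0492 / (0.774·0.0492 + 0.272·0.9508) = 0.038119/0.29672 = 0.1285.
Update on result 3 ('clear'): P(H) ← 0.226·0.1285 / (0.226·0.1285 + 0.728·0.8715) = 0.029033/0.66351 = 0.0438.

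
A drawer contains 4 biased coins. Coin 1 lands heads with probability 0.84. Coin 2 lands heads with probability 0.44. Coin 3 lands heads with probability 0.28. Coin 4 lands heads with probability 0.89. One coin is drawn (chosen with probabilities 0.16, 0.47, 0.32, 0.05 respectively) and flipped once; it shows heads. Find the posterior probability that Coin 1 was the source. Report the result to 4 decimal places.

P(heads|C1) = 0.84; P(heads|C2) = 0.44; P(heads|C3) = 0.28; P(heads|C4) = 0.89.
Prior × likelihood for each source: 0.16·0.84=0.1344, 0.47·0.44=0.2068, 0.32·0.28=0.08960, 0.05·0.89=0.04450. Summing gives P(heads) = 0.47530.
P(Coin 1 | heads) = 0.1344 / 0.47530 = 0.2828.

Posterior probability ≈ 0.2828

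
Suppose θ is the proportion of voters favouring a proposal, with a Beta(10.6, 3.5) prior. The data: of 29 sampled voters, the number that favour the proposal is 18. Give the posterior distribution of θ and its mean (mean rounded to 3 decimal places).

Posterior: Beta(28.6, 14.5); mean ≈ 0.664

Observing 18 successes and 11 failures updates Beta(10.6, 3.5) by adding the success and failure counts to the two shape parameters: α = 10.6+18 = 28.6, β = 3.5+11 = 14.5.
E[θ | data] = 28.6/(28.6+14.5) = 0.664.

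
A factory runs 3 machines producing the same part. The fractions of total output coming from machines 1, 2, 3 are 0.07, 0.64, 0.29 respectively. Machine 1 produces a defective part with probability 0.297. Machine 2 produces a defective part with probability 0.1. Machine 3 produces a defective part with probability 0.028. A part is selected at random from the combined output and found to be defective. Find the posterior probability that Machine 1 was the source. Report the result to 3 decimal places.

P(defective|M1) = 0.297; P(defective|M2) = 0.1; P(defective|M3) = 0.028.
Prior × likelihood for each source: 0.07·0.297=0.02079, 0.64·0.1=0.06400, 0.29·0.028=0.008120. Summing gives P(defective) = 0.092910.
P(Machine 1 | defective) = 0.02079 / 0.092910 = 0.224.

Posterior probability ≈ 0.224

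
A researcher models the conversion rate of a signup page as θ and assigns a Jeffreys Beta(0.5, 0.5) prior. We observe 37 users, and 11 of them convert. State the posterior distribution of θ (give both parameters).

Posterior: Beta(11.5, 26.5)

The binomial likelihood is conjugate to the Beta prior: with 11 successes and 26 failures, the posterior is Beta(0.5+11, 0.5+26) = Beta(11.5, 26.5).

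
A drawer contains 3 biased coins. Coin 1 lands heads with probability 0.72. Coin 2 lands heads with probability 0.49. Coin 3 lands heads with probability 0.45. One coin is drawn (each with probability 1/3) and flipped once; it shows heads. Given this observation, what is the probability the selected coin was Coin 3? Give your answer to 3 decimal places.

Tabulate prior·likelihood by source: [1] prior 0.333333, lik 0.72, product 0.2400; [2] prior 0.333333, lik 0.49, product 0.1633; [3] prior 0.333333, lik 0.45, product 0.1500.
Normalizing constant = 0.55333; the posterior for Coin 3 is its product over the sum, 0.1500/0.55333 = 0.271.

Posterior probability ≈ 0.271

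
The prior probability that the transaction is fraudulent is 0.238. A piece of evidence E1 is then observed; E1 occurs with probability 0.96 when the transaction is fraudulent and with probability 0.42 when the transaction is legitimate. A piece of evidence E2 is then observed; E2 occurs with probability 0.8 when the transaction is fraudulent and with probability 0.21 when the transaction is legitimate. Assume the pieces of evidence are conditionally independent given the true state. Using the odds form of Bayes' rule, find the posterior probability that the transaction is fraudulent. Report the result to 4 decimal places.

Posterior probability ≈ 0.7312

Prior odds = 0.238/(1−0.238) = 0.31234. In log-odds, ln(0.31234) = -1.1637.
Add log likelihood ratios: ln(2.2857) + ln(3.8095) = 2.1642.
Posterior log-odds = 1.0005, so posterior odds = exp(1.0005) = 2.7197. Converting, P(H|E) = 2.7197/3.7197 = 0.7312.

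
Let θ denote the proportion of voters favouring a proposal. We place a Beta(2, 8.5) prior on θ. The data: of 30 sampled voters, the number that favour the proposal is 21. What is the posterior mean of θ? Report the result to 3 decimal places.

Posterior mean ≈ 0.568

Observing 21 successes and 9 failures updates Beta(2, 8.5) by adding the success and failure counts to the two shape parameters: α = 2+21 = 23, β = 8.5+9 = 17.5.
E[θ | data] = 23/(23+17.5) = 0.568.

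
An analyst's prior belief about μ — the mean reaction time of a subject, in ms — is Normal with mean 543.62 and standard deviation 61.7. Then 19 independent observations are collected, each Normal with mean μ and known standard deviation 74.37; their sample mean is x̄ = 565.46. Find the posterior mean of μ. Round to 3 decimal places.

Posterior mean ≈ 563.909

With known σ, the Normal prior is conjugate. Weight on the data is w = (n/σ²)/(n/σ² + 1/τ₀²) = 0.00343525/(0.00343525+0.00026268) = 0.92897.
Posterior mean = w·x̄ + (1−w)·μ₀ = 0.92897·565.46 + 0.071035·543.62 = 563.909.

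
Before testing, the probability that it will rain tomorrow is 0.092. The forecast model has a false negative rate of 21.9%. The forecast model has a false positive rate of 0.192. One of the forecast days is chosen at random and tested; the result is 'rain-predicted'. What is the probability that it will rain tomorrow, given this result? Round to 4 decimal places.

P(H | E) ≈ 0.2919

Let H be the event that it will rain tomorrow. P(H) = 0.092, so P(¬H) = 0.908. With E the 'rain-predicted' result, P(E|H) = 0.781 and P(E|¬H) = 0.192.
P(E) = 0.781·0.092 + 0.192·0.908 = 0.071852 + 0.17434 = 0.24619.
By Bayes' theorem, P(H|E) = 0.071852 / 0.24619 = 0.2919.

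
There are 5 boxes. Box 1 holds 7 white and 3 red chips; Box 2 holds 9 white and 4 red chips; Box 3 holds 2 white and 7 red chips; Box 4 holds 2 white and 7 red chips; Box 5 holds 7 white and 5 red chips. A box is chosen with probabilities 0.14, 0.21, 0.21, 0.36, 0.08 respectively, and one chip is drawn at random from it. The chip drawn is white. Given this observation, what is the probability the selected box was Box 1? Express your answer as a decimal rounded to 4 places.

Tabulate prior·likelihood by source: [1] prior 0.14, lik 0.7, product 0.09800; [2] prior 0.21, lik 0.6923, product 0.1454; [3] prior 0.21, lik 0.2222, product 0.04667; [4] prior 0.36, lik 0.2222, product 0.08000; [5] prior 0.08, lik 0.5833, product 0.04667.
Normalizing constant = 0.41672; the posterior for Box 1 is its product over the sum, 0.09800/0.41672 = 0.2352.

Posterior probability ≈ 0.2352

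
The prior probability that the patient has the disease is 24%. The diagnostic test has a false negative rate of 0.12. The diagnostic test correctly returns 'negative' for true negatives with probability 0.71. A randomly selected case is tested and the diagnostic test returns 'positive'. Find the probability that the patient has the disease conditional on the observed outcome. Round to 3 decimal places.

Write H for 'the patient has the disease'. Prior odds H:¬H = 0.24/0.76 = 0.31579. For the 'positive' outcome, the likelihood ratio is 0.88/0.29 = 3.0345.
Posterior odds = 0.31579 × 3.0345 = 0.95826, so P(H|E) = 0.95826/(1+0.95826) = 0.489.

P(H | E) ≈ 0.489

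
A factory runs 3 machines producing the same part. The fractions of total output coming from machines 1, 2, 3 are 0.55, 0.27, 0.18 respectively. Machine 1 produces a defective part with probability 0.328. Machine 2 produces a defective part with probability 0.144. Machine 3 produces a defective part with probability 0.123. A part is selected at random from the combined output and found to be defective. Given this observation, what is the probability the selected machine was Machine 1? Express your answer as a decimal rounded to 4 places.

Posterior probability ≈ 0.7472

Tabulate prior·likelihood by source: [1] prior 0.55, lik 0.328, product 0.1804; [2] prior 0.27, lik 0.144, product 0.03888; [3] prior 0.18, lik 0.123, product 0.02214.
Normalizing constant = 0.24142; the posterior for Machine 1 is its product over the sum, 0.1804/0.24142 = 0.7472.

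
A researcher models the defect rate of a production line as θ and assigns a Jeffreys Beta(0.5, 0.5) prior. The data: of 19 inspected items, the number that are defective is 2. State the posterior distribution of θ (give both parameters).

Observing 2 successes and 17 failures updates Beta(0.5, 0.5) by adding the success and failure counts to the two shape parameters: α = 0.5+2 = 2.5, β = 0.5+17 = 17.5.

Posterior: Beta(2.5, 17.5)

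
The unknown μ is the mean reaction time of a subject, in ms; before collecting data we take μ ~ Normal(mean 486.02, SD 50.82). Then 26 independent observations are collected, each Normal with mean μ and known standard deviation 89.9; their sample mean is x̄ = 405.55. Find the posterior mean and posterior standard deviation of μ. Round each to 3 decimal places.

With known σ, the Normal prior is conjugate. Weight on the data is w = (n/σ²)/(n/σ² + 1/τ₀²) = 0.00321702/(0.00321702+0.00038720) = 0.89257.
Posterior mean = w·x̄ + (1−w)·μ₀ = 0.89257·405.55 + 0.10743·486.02 = 414.195. Posterior variance = 1/(0.00321702+0.00038720) = 277.453, so SD = 16.657.

Posterior mean ≈ 414.195; posterior SD ≈ 16.657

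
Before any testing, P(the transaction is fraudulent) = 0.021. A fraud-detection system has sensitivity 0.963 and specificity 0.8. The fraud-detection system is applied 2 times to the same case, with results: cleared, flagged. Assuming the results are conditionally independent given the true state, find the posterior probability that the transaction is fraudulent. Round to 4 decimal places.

Posterior P(H) ≈ 0.0048

With H the event that the transaction is fraudulent, the joint likelihood of the observed sequence is P(data|H) = 0.037·0.963 = 0.035631 and P(data|¬H) = 0.8·0.2 = 0.16000.
Bayes: P(H|data) = 0.021·0.035631 / (0.021·0.035631 + 0.979·0.16000) = 0.00074825/0.15739 = 0.0048.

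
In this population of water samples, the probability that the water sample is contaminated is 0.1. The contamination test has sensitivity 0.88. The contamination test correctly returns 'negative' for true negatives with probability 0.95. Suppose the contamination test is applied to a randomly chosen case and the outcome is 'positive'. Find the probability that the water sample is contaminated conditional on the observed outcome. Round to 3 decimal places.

Write H for 'the water sample is contaminated'. Prior odds H:¬H = 0.1/0.9 = 0.11111. For the 'positive' outcome, the likelihood ratio is 0.88/0.05 = 17.600.
Posterior odds = 0.11111 × 17.600 = 1.9556, so P(H|E) = 1.9556/(1+1.9556) = 0.662.

P(H | E) ≈ 0.662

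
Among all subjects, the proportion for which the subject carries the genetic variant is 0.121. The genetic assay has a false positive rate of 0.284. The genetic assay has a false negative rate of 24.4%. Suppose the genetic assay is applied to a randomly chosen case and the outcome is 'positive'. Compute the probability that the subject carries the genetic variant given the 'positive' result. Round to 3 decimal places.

P(H | E) ≈ 0.268

Write H for 'the subject carries the genetic variant'. Prior odds H:¬H = 0.121/0.879 = 0.13766. For the 'positive' outcome, the likelihood ratio is 0.756/0.284 = 2.6620.
Posterior odds = 0.13766 × 2.6620 = 0.36644, so P(H|E) = 0.36644/(1+0.36644) = 0.268.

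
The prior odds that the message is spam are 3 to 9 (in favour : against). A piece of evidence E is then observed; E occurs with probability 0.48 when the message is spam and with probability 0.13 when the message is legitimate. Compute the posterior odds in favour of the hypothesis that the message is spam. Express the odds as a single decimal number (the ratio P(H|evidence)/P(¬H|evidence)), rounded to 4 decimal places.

Prior odds = 3/9 = 0.33333. In log-odds, ln(0.33333) = -1.0986.
Add log likelihood ratio: ln(3.6923) = 1.3063.
Posterior log-odds = 0.20764, so posterior odds = exp(0.20764) = 1.2308.

Posterior odds ≈ 1.2308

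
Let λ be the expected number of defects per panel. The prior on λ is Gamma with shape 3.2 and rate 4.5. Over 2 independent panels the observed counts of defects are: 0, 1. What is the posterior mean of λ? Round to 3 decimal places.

Total count ∑xᵢ = 1 over n = 2 panels.
Gamma is conjugate to the Poisson likelihood: posterior is Gamma(shape = 3.2+1 = 4.2, rate = 4.5+2 = 6.5).
E[λ | data] = 4.2/6.5 = 0.646.

Posterior mean ≈ 0.646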